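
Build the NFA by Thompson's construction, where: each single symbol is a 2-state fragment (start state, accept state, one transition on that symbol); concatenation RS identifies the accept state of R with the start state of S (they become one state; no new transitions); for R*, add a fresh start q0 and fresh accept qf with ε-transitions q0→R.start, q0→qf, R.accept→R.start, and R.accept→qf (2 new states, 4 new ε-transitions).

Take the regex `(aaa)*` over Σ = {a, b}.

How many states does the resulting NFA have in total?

6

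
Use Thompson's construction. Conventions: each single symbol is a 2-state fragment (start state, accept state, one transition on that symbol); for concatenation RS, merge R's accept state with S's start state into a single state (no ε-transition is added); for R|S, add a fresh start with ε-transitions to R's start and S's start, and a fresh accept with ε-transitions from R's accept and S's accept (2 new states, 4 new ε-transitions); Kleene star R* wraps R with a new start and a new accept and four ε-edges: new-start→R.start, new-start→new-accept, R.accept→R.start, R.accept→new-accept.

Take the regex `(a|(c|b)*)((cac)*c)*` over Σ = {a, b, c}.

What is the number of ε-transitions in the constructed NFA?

20

Per subexpression:
Each of the 7 symbol leaves contributes 0 ε-transitions.
  c|b : 4 ε-transitions
  (c|b)* : 8 ε-transitions
  a|(c|b)* : 12 ε-transitions
  cac : 0 ε-transitions
  (cac)* : 4 ε-transitions
  (cac)*c : 4 ε-transitions
  ((cac)*c)* : 8 ε-transitions
  (a|(c|b)*)((cac)*c)* : 20 ε-transitions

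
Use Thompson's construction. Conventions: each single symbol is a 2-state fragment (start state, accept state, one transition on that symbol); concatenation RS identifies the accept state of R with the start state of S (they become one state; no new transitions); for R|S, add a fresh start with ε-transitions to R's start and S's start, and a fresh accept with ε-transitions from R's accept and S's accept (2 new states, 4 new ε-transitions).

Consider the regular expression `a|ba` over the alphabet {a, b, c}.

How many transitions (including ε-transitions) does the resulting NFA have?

Building bottom-up:
Each of the 3 symbol leaves contributes 1 transition (1 symbol, 0 ε).
  ba : 2 transitions (2 symbol, 0 ε)
  a|ba : 7 transitions (3 symbol, 4 ε)

7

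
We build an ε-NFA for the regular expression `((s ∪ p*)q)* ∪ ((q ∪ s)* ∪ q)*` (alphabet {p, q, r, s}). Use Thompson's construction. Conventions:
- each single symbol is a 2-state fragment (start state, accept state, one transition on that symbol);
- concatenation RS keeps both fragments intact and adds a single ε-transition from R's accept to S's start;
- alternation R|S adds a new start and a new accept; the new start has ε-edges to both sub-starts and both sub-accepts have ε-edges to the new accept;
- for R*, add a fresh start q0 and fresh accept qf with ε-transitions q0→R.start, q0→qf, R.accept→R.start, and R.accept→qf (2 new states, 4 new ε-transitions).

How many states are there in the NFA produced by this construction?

Bottom-up over the parse tree:
Each of the 6 symbol leaves contributes a 2-state fragment.
  p* — 4 states
  s ∪ p* — 8 states
  (s ∪ p*)q — 10 states
  ((s ∪ p*)q)* — 12 states
  q ∪ s — 6 states
  (q ∪ s)* — 8 states
  (q ∪ s)* ∪ q — 12 states
  ((q ∪ s)* ∪ q)* — 14 states
  ((s ∪ p*)q)* ∪ ((q ∪ s)* ∪ q)* — 28 states

28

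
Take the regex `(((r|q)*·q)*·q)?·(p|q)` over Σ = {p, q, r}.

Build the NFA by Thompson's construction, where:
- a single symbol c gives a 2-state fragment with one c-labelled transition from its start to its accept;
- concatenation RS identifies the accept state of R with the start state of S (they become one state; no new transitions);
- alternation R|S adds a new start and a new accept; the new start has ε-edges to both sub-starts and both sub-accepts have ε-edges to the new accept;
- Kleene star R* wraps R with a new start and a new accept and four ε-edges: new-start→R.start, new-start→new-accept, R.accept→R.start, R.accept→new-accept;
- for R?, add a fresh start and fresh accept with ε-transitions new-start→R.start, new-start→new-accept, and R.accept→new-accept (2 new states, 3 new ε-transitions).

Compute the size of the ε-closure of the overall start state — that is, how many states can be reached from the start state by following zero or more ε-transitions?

11

Work bottom-up. For each fragment F, track |ε-closure(F.start)| and whether F's accept lies in that closure (i.e. whether F accepts ε). A single-symbol fragment has closure size 1 and does not accept ε.
  r|q → C = 1 + 1 + 1 = 3 (the new accept is not ε-reachable since no branch accepts ε)
  (r|q)* → new start has ε-edges to the inner start and to the new accept, so C = 2 + 3 = 5
  (r|q)*·q → the left operand accepts ε, so the closure extends into the next operand (the shared merged state is already counted); C = 5 + (1−1) = 5
  ((r|q)*·q)* → C = 1 (new start) + 5 (body) + 1 (new accept) = 7
  ((r|q)*·q)*·q → the left operand accepts ε, so the closure extends into the next operand (the shared merged state is already counted); C = 7 + (1−1) = 7
  (((r|q)*·q)*·q)? → new start has ε-edges to the inner start and to the new accept, so C = 2 + 7 = 9
  p|q → new start ε-reaches every alternative's start; none of them accept ε, so the new accept is not reached: C = 1 + 1 + 1 = 3
  (((r|q)*·q)*·q)?·(p|q) → the left operand accepts ε, so the closure extends into the next operand (the shared merged state is already counted); C = 9 + (3−1) = 11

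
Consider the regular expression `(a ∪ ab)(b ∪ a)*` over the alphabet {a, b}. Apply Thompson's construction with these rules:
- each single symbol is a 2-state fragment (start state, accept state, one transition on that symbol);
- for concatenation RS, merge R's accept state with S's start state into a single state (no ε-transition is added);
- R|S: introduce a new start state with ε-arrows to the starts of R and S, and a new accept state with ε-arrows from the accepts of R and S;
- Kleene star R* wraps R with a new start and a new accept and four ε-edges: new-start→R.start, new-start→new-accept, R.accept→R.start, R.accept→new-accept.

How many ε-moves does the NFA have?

12

Recursing over subexpressions:
Each of the 5 symbol leaves contributes 0 ε-transitions.
  ab — 0 ε-transitions
  a ∪ ab — 4 ε-transitions
  b ∪ a — 4 ε-transitions
  (b ∪ a)* — 8 ε-transitions
  (a ∪ ab)(b ∪ a)* — 12 ε-transitions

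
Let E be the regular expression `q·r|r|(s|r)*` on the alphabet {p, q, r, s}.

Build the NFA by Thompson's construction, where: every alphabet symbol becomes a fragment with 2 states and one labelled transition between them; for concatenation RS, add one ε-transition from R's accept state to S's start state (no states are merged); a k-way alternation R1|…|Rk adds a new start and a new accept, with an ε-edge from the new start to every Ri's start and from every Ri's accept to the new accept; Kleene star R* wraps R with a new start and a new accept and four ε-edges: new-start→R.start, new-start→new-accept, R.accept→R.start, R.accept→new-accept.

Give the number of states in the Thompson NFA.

By structural recursion:
Each of the 5 symbol leaves contributes a 2-state fragment.
  q·r → 4 states
  s|r → 6 states
  (s|r)* → 8 states
  q·r|r|(s|r)* → 16 states

16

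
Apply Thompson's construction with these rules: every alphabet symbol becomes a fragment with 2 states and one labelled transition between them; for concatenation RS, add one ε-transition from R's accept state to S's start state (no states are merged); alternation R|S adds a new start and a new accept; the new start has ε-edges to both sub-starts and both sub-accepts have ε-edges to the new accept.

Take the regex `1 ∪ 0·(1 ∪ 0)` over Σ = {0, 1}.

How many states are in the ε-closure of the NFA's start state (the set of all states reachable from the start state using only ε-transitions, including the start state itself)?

3

Work bottom-up. For each fragment F, track |ε-closure(F.start)| and whether F's accept lies in that closure (i.e. whether F accepts ε). A single-symbol fragment has closure size 1 and does not accept ε.
  1 ∪ 0 — new start ε-reaches every alternative's start; none of them accept ε, so the new accept is not reached: |ε-closure| = 1 + 1 + 1 = 3
  0·(1 ∪ 0) — |ε-closure| equals the left operand's closure size = 1 (its accept is not ε-reachable, so the closure stops there)
  1 ∪ 0·(1 ∪ 0) — new start ε-reaches every alternative's start; none of them accept ε, so the new accept is not reached: |ε-closure| = 1 + 1 + 1 = 3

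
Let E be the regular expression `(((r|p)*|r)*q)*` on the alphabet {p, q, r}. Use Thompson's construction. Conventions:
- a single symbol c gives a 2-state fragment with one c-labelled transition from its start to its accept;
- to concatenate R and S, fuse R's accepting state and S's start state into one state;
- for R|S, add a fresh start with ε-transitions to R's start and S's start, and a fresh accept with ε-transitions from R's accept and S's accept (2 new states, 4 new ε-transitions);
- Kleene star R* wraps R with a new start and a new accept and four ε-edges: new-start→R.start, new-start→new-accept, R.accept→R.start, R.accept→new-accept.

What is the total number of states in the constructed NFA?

Recursing over subexpressions:
Each of the 4 symbol leaves contributes a 2-state fragment.
  r|p — 6 states
  (r|p)* — 8 states
  (r|p)*|r — 12 states
  ((r|p)*|r)* — 14 states
  ((r|p)*|r)*q — 15 states
  (((r|p)*|r)*q)* — 17 states

17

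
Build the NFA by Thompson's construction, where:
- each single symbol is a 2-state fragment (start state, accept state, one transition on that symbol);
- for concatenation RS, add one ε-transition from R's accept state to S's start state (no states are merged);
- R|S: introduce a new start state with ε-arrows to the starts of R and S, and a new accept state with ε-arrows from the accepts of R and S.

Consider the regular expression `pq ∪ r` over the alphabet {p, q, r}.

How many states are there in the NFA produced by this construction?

8

Recursing over subexpressions:
Each of the 3 symbol leaves contributes a 2-state fragment.
  pq — 4 states
  pq ∪ r — 8 states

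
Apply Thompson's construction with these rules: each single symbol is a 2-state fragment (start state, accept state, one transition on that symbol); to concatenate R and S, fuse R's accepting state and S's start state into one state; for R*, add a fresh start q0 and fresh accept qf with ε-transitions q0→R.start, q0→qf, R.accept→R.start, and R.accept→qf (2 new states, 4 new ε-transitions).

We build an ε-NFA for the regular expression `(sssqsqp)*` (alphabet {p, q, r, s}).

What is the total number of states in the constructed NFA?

10

Building bottom-up:
Each of the 7 symbol leaves contributes a 2-state fragment.
  sssqsqp → 8 states
  (sssqsqp)* → 10 states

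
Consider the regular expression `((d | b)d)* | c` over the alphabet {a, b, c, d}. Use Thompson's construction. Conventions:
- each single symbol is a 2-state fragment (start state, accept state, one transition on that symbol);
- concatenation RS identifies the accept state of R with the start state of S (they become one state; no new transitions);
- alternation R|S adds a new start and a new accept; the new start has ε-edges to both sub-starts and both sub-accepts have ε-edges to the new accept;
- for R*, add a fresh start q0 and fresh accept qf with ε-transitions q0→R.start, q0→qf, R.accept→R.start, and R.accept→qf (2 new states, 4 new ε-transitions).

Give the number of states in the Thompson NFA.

Recursing over subexpressions:
Each of the 4 symbol leaves contributes a 2-state fragment.
  d | b → 6 states
  (d | b)d → 7 states
  ((d | b)d)* → 9 states
  ((d | b)d)* | c → 13 states

13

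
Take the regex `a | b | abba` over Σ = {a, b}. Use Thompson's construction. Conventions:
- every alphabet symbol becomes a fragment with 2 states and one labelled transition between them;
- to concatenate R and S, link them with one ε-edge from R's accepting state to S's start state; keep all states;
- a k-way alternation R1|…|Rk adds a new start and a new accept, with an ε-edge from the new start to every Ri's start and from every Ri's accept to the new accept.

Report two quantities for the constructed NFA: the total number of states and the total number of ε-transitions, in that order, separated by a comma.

Bottom-up over the parse tree:
Each of the 6 symbol leaves contributes 2 states and 0 ε-transitions.
  abba → 8 states, 3 ε-transitions
  a | b | abba → 14 states, 9 ε-transitions

14, 9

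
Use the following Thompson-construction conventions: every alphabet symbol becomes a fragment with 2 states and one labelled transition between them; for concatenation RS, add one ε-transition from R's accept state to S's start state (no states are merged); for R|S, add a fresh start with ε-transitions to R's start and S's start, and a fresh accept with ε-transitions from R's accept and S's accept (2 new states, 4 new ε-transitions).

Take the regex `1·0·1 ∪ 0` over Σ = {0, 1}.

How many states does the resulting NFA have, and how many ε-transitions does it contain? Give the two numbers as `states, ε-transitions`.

Per subexpression:
Each of the 4 symbol leaves contributes 2 states and 0 ε-transitions.
  1·0·1 — 6 states, 2 ε-transitions
  1·0·1 ∪ 0 — 10 states, 6 ε-transitions

10, 6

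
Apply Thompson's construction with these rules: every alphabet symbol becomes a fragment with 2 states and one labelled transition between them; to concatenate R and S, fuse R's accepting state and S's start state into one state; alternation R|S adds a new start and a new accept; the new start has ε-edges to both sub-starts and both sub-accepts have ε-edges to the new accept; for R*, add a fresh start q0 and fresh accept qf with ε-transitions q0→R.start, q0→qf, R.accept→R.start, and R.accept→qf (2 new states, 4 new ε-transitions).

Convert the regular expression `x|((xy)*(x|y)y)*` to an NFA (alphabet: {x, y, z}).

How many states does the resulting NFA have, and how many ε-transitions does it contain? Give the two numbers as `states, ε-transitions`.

By structural recursion:
Each of the 6 symbol leaves contributes 2 states and 0 ε-transitions.
  xy : 3 states, 0 ε-transitions
  (xy)* : 5 states, 4 ε-transitions
  x|y : 6 states, 4 ε-transitions
  (xy)*(x|y)y : 11 states, 8 ε-transitions
  ((xy)*(x|y)y)* : 13 states, 12 ε-transitions
  x|((xy)*(x|y)y)* : 17 states, 16 ε-transitions

17, 16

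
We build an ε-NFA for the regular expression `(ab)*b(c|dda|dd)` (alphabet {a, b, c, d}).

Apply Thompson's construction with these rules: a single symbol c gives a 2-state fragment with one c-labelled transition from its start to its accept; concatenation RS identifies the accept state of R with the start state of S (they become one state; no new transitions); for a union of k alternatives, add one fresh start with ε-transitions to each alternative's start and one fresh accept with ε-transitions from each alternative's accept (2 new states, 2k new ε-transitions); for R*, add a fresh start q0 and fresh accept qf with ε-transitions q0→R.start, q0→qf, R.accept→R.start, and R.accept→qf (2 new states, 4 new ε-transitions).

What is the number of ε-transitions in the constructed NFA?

10

Per subexpression:
Each of the 9 symbol leaves contributes 0 ε-transitions.
  ab = 0 ε-transitions
  (ab)* = 4 ε-transitions
  dda = 0 ε-transitions
  dd = 0 ε-transitions
  c|dda|dd = 6 ε-transitions
  (ab)*b(c|dda|dd) = 10 ε-transitions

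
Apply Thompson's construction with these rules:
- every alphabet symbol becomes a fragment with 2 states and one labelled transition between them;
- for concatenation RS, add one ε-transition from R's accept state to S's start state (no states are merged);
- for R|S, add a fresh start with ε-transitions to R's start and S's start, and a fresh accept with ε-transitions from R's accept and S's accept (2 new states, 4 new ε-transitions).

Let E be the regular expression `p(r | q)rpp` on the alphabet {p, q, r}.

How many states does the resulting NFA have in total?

14

Per subexpression:
Each of the 6 symbol leaves contributes a 2-state fragment.
  r | q : 6 states
  p(r | q)rpp : 14 states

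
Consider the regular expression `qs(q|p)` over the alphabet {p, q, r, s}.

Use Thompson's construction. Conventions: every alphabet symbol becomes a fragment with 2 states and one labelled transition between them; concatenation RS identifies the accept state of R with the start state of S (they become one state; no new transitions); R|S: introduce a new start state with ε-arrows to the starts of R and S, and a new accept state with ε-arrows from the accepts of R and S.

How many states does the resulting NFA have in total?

8

Bottom-up over the parse tree:
Each of the 4 symbol leaves contributes a 2-state fragment.
  q|p = 6 states
  qs(q|p) = 8 states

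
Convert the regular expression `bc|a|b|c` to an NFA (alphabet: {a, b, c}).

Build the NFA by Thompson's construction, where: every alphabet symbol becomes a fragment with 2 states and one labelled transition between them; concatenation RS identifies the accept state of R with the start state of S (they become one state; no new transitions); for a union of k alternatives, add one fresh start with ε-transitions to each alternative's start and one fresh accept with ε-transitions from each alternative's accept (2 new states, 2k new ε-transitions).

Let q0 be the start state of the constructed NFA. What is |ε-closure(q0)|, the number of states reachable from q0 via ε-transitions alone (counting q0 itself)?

5

Let C(F) = |ε-closure(F.start)| within fragment F, and note whether F accepts ε. Symbol fragments have C = 1 and do not accept ε. Then:
  bc — same as the first factor's closure: |ε-closure| = 1
  bc|a|b|c — new start ε-reaches every alternative's start; none of them accept ε, so the new accept is not reached: |ε-closure| = 1 + 1 + 1 + 1 + 1 = 5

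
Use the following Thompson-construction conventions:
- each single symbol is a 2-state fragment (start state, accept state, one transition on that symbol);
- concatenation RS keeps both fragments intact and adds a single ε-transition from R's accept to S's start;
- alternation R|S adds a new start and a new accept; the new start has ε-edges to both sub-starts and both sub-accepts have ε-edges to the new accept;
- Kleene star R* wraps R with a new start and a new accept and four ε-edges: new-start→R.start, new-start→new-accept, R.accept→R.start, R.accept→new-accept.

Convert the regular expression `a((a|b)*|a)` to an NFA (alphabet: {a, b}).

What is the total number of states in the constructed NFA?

14

Recursing over subexpressions:
Each of the 4 symbol leaves contributes a 2-state fragment.
  a|b : 6 states
  (a|b)* : 8 states
  (a|b)*|a : 12 states
  a((a|b)*|a) : 14 states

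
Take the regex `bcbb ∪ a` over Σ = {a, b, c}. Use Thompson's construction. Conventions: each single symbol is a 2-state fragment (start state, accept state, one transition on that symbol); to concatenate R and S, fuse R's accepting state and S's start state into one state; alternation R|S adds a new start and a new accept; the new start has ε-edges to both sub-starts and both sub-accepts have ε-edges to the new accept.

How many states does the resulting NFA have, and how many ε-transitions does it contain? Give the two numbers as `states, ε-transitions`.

9, 4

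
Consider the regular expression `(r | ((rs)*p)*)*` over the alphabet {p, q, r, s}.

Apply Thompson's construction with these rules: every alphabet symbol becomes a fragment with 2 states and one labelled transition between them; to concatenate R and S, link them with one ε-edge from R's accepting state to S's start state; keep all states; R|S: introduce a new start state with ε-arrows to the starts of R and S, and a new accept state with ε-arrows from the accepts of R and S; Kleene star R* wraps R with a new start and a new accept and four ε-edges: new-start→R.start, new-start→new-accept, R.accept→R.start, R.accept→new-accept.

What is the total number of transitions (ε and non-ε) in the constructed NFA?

22

By structural recursion:
Each of the 4 symbol leaves contributes 1 transition (1 symbol, 0 ε).
  rs = 3 transitions (2 symbol, 1 ε)
  (rs)* = 7 transitions (2 symbol, 5 ε)
  (rs)*p = 9 transitions (3 symbol, 6 ε)
  ((rs)*p)* = 13 transitions (3 symbol, 10 ε)
  r | ((rs)*p)* = 18 transitions (4 symbol, 14 ε)
  (r | ((rs)*p)*)* = 22 transitions (4 symbol, 18 ε)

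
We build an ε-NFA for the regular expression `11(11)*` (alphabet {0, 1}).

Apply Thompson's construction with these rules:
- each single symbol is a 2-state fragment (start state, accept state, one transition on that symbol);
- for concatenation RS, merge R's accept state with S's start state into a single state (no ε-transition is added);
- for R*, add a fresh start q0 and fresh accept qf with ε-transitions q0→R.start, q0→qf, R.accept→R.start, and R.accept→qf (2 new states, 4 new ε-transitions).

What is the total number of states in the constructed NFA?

7

Bottom-up over the parse tree:
Each of the 4 symbol leaves contributes a 2-state fragment.
  11 = 3 states
  (11)* = 5 states
  11(11)* = 7 states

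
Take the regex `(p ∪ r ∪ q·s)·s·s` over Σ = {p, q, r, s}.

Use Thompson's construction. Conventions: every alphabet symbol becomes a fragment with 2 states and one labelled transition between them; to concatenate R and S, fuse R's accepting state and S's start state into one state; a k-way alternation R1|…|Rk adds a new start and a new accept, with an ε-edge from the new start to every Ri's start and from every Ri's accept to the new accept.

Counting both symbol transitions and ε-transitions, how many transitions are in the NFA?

Bottom-up over the parse tree:
Each of the 6 symbol leaves contributes 1 transition (1 symbol, 0 ε).
  q·s → 2 transitions (2 symbol, 0 ε)
  p ∪ r ∪ q·s → 10 transitions (4 symbol, 6 ε)
  (p ∪ r ∪ q·s)·s·s → 12 transitions (6 symbol, 6 ε)

12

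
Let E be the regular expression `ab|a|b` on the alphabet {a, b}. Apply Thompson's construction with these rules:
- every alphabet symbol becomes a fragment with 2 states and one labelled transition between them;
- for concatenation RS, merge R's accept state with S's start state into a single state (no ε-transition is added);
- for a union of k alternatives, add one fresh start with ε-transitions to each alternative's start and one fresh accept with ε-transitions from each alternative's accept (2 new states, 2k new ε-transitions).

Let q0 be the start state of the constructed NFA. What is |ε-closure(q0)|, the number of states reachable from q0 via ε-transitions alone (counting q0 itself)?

4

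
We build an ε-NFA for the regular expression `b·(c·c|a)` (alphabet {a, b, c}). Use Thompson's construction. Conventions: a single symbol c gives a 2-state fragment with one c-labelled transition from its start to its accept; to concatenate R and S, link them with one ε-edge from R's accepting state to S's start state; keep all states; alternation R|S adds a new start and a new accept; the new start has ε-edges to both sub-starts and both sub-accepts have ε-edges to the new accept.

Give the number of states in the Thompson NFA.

10

Recursing over subexpressions:
Each of the 4 symbol leaves contributes a 2-state fragment.
  c·c : 4 states
  c·c|a : 8 states
  b·(c·c|a) : 10 states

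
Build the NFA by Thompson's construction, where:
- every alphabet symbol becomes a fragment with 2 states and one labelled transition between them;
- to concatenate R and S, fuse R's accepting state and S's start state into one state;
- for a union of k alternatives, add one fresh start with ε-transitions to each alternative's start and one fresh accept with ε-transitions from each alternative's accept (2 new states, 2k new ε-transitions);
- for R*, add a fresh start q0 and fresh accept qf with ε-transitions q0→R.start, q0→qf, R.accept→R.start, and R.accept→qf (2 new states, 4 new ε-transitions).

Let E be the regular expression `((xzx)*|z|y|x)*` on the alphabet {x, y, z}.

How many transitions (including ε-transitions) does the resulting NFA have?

Building bottom-up:
Each of the 6 symbol leaves contributes 1 transition (1 symbol, 0 ε).
  xzx = 3 transitions (3 symbol, 0 ε)
  (xzx)* = 7 transitions (3 symbol, 4 ε)
  (xzx)*|z|y|x = 18 transitions (6 symbol, 12 ε)
  ((xzx)*|z|y|x)* = 22 transitions (6 symbol, 16 ε)

22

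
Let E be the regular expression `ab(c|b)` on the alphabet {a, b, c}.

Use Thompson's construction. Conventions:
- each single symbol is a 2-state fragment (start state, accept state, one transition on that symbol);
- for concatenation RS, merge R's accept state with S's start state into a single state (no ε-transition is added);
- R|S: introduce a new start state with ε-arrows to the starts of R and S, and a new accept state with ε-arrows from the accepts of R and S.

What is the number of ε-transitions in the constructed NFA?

Recursing over subexpressions:
Each of the 4 symbol leaves contributes 0 ε-transitions.
  c|b : 4 ε-transitions
  ab(c|b) : 4 ε-transitions

4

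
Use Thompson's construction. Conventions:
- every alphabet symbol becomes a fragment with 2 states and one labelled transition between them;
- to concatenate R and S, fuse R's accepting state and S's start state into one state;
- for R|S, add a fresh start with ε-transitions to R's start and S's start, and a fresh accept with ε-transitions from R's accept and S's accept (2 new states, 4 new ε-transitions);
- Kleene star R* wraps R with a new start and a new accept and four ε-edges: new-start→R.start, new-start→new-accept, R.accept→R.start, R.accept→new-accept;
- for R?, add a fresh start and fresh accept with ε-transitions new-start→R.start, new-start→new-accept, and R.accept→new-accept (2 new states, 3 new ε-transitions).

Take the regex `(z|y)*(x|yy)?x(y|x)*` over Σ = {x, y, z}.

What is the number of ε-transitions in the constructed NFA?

Building bottom-up:
Each of the 8 symbol leaves contributes 0 ε-transitions.
  z|y → 4 ε-transitions
  (z|y)* → 8 ε-transitions
  yy → 0 ε-transitions
  x|yy → 4 ε-transitions
  (x|yy)? → 7 ε-transitions
  y|x → 4 ε-transitions
  (y|x)* → 8 ε-transitions
  (z|y)*(x|yy)?x(y|x)* → 23 ε-transitions

23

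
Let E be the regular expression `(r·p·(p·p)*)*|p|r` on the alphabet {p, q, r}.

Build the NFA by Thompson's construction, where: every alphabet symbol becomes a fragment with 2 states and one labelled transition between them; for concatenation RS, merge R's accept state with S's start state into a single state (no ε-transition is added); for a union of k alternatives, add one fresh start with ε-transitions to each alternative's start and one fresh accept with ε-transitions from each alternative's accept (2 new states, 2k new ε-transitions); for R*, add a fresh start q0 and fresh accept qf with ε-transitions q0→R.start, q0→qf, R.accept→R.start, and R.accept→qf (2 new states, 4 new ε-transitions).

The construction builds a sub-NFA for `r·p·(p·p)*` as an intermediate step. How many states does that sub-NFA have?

Fragment for `r·p·(p·p)*`:
Each of the 4 symbol leaves contributes a 2-state fragment.
  p·p → 3 states
  (p·p)* → 5 states
  r·p·(p·p)* → 7 states

7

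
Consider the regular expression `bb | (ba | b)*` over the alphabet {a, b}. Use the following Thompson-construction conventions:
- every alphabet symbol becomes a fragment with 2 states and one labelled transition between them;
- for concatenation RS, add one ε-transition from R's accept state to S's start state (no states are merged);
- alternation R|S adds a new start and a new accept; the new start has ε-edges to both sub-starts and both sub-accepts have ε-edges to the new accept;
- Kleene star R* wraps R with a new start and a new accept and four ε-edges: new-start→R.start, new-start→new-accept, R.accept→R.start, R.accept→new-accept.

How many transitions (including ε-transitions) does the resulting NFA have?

19

By structural recursion:
Each of the 5 symbol leaves contributes 1 transition (1 symbol, 0 ε).
  bb → 3 transitions (2 symbol, 1 ε)
  ba → 3 transitions (2 symbol, 1 ε)
  ba | b → 8 transitions (3 symbol, 5 ε)
  (ba | b)* → 12 transitions (3 symbol, 9 ε)
  bb | (ba | b)* → 19 transitions (5 symbol, 14 ε)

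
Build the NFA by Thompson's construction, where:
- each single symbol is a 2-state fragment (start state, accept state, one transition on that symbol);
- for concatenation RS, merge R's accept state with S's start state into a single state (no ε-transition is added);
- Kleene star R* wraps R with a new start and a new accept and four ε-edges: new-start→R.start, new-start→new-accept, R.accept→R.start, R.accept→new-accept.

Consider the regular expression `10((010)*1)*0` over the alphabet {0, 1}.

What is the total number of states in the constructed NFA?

Recursing over subexpressions:
Each of the 7 symbol leaves contributes a 2-state fragment.
  010 — 4 states
  (010)* — 6 states
  (010)*1 — 7 states
  ((010)*1)* — 9 states
  10((010)*1)*0 — 12 states

12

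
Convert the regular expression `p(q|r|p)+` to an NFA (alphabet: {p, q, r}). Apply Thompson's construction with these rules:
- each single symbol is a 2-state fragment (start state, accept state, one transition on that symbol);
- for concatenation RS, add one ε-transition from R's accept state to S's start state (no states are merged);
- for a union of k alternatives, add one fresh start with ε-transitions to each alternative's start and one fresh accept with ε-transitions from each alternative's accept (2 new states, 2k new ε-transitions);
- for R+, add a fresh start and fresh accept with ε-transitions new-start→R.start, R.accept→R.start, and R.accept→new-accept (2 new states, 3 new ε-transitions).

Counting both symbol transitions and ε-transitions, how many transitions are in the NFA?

14

Building bottom-up:
Each of the 4 symbol leaves contributes 1 transition (1 symbol, 0 ε).
  q|r|p : 9 transitions (3 symbol, 6 ε)
  (q|r|p)+ : 12 transitions (3 symbol, 9 ε)
  p(q|r|p)+ : 14 transitions (4 symbol, 10 ε)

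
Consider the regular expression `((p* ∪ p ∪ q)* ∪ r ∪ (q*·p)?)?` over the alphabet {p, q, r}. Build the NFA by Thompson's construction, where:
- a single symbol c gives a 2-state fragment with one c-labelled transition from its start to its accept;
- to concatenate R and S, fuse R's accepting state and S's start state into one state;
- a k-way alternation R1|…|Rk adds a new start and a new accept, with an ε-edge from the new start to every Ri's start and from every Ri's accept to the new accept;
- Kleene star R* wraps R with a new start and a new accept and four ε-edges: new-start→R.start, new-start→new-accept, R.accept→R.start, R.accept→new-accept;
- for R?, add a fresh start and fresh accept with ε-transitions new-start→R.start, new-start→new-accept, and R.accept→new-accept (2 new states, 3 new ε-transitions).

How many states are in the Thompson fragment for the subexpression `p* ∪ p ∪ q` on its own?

10

Fragment for `p* ∪ p ∪ q`:
Each of the 3 symbol leaves contributes a 2-state fragment.
  p* → 4 states
  p* ∪ p ∪ q → 10 states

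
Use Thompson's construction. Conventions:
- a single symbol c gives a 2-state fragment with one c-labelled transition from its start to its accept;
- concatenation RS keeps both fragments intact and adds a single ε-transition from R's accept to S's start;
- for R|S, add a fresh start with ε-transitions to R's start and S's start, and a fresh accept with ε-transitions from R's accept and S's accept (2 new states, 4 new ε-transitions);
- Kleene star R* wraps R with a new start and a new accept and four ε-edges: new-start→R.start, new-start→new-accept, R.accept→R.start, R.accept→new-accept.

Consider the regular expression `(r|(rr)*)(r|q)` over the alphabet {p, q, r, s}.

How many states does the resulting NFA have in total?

16

Recursing over subexpressions:
Each of the 5 symbol leaves contributes a 2-state fragment.
  rr — 4 states
  (rr)* — 6 states
  r|(rr)* — 10 states
  r|q — 6 states
  (r|(rr)*)(r|q) — 16 states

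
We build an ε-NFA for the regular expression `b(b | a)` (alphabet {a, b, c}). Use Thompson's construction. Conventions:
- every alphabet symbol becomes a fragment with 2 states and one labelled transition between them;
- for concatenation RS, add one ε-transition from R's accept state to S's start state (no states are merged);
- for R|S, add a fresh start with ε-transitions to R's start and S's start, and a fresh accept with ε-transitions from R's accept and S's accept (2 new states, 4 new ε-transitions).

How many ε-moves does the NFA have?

By structural recursion:
Each of the 3 symbol leaves contributes 0 ε-transitions.
  b | a — 4 ε-transitions
  b(b | a) — 5 ε-transitions

5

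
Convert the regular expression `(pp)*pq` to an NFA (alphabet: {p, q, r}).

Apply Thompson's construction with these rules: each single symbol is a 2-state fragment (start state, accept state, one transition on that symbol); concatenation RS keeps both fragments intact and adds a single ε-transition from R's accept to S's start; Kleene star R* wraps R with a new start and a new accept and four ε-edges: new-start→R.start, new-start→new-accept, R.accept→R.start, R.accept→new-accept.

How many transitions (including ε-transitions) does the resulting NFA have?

Building bottom-up:
Each of the 4 symbol leaves contributes 1 transition (1 symbol, 0 ε).
  pp : 3 transitions (2 symbol, 1 ε)
  (pp)* : 7 transitions (2 symbol, 5 ε)
  (pp)*pq : 11 transitions (4 symbol, 7 ε)

11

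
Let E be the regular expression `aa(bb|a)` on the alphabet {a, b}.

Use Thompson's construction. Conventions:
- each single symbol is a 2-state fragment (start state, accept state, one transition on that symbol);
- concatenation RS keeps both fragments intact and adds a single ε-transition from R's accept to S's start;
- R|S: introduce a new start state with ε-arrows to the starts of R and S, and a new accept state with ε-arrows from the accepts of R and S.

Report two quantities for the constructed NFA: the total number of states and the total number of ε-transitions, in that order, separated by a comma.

Per subexpression:
Each of the 5 symbol leaves contributes 2 states and 0 ε-transitions.
  bb : 4 states, 1 ε-transition
  bb|a : 8 states, 5 ε-transitions
  aa(bb|a) : 12 states, 7 ε-transitions

12, 7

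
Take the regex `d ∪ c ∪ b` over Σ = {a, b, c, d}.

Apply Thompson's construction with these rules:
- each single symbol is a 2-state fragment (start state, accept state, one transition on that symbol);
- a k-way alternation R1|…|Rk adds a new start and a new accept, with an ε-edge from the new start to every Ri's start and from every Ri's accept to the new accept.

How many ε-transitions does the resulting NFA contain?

6

Bottom-up over the parse tree:
Each of the 3 symbol leaves contributes 0 ε-transitions.
  d ∪ c ∪ b = 6 ε-transitions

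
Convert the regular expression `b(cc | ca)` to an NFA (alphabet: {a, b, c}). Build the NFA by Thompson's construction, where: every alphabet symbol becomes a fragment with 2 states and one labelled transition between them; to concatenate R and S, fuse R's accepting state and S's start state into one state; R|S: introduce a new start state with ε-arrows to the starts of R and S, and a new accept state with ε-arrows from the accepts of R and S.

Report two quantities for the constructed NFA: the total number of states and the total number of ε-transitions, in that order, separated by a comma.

9, 4

Per subexpression:
Each of the 5 symbol leaves contributes 2 states and 0 ε-transitions.
  cc : 3 states, 0 ε-transitions
  ca : 3 states, 0 ε-transitions
  cc | ca : 8 states, 4 ε-transitions
  b(cc | ca) : 9 states, 4 ε-transitions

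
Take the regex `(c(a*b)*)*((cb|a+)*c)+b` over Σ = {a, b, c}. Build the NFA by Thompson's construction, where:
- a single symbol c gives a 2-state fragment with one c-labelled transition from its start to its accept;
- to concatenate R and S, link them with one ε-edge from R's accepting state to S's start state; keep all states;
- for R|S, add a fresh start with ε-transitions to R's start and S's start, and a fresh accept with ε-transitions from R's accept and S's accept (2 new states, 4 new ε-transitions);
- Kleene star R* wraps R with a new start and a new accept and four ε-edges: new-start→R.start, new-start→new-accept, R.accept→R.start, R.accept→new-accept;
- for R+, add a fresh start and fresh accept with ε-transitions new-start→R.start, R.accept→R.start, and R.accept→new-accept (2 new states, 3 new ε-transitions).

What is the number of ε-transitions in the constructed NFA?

32

Building bottom-up:
Each of the 8 symbol leaves contributes 0 ε-transitions.
  a* — 4 ε-transitions
  a*b — 5 ε-transitions
  (a*b)* — 9 ε-transitions
  c(a*b)* — 10 ε-transitions
  (c(a*b)*)* — 14 ε-transitions
  cb — 1 ε-transition
  a+ — 3 ε-transitions
  cb|a+ — 8 ε-transitions
  (cb|a+)* — 12 ε-transitions
  (cb|a+)*c — 13 ε-transitions
  ((cb|a+)*c)+ — 16 ε-transitions
  (c(a*b)*)*((cb|a+)*c)+b — 32 ε-transitions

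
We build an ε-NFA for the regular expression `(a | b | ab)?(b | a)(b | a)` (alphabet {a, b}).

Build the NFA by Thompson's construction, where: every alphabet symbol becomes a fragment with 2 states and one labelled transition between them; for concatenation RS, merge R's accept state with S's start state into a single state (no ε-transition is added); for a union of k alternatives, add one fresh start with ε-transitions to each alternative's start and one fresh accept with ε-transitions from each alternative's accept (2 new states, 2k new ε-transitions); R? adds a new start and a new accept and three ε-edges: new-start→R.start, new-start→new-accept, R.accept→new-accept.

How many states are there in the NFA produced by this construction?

21

Recursing over subexpressions:
Each of the 8 symbol leaves contributes a 2-state fragment.
  ab : 3 states
  a | b | ab : 9 states
  (a | b | ab)? : 11 states
  b | a : 6 states
  b | a : 6 states
  (a | b | ab)?(b | a)(b | a) : 21 states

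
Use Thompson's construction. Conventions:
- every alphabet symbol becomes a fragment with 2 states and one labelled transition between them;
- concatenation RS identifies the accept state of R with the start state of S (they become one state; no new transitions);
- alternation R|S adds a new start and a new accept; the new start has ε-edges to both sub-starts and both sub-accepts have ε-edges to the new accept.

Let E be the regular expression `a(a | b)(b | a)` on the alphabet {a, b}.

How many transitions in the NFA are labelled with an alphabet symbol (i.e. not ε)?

5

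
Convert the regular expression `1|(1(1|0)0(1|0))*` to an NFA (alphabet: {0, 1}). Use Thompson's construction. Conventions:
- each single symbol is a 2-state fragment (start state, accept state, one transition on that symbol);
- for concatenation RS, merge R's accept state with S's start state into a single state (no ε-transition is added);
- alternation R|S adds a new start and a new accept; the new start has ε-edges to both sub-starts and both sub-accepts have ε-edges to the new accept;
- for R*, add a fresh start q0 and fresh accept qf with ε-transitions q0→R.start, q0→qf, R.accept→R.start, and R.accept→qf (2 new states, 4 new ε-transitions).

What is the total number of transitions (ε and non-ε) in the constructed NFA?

Bottom-up over the parse tree:
Each of the 7 symbol leaves contributes 1 transition (1 symbol, 0 ε).
  1|0 = 6 transitions (2 symbol, 4 ε)
  1|0 = 6 transitions (2 symbol, 4 ε)
  1(1|0)0(1|0) = 14 transitions (6 symbol, 8 ε)
  (1(1|0)0(1|0))* = 18 transitions (6 symbol, 12 ε)
  1|(1(1|0)0(1|0))* = 23 transitions (7 symbol, 16 ε)

23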